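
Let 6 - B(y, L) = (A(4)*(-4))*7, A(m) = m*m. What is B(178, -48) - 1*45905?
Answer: -45451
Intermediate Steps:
A(m) = m**2
B(y, L) = 454 (B(y, L) = 6 - 4**2*(-4)*7 = 6 - 16*(-4)*7 = 6 - (-64)*7 = 6 - 1*(-448) = 6 + 448 = 454)
B(178, -48) - 1*45905 = 454 - 1*45905 = 454 - 45905 = -45451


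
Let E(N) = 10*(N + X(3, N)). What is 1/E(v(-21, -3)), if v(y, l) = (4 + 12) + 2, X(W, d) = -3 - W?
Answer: 1/120 ≈ 0.0083333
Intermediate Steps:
v(y, l) = 18 (v(y, l) = 16 + 2 = 18)
E(N) = -60 + 10*N (E(N) = 10*(N + (-3 - 1*3)) = 10*(N + (-3 - 3)) = 10*(N - 6) = 10*(-6 + N) = -60 + 10*N)
1/E(v(-21, -3)) = 1/(-60 + 10*18) = 1/(-60 + 180) = 1/120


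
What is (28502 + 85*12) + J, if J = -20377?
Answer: 9145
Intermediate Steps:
(28502 + 85*12) + J = (28502 + 85*12) - 20377 = (28502 + 1020) - 20377 = 29522 - 20377 = 9145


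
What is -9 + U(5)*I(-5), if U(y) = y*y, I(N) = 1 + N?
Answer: -109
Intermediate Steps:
U(y) = y**2
-9 + U(5)*I(-5) = -9 + 5**2*(1 - 5) = -9 + 25*(-4) = -9 - 100 = -109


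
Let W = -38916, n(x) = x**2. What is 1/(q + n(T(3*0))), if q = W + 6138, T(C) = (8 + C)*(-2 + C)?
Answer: -1/32522 ≈ -3.0748e-5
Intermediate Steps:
T(C) = (-2 + C)*(8 + C)
q = -32778 (q = -38916 + 6138 = -32778)
1/(q + n(T(3*0))) = 1/(-32778 + (-16 + (3*0)**2 + 6*(3*0))**2) = 1/(-32778 + (-16 + 0**2 + 6*0)**2) = 1/(-32778 + (-16 + 0 + 0)**2) = 1/(-32778 + (-16)**2) = 1/(-32778 + 256) = 1/(-32522) = -1/32522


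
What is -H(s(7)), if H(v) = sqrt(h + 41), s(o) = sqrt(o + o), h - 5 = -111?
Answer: -I*sqrt(65) ≈ -8.0623*I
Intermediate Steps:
h = -106 (h = 5 - 111 = -106)
s(o) = sqrt(2)*sqrt(o) (s(o) = sqrt(2*o) = sqrt(2)*sqrt(o))
H(v) = I*sqrt(65) (H(v) = sqrt(-106 + 41) = sqrt(-65) = I*sqrt(65))
-H(s(7)) = -I*sqrt(65)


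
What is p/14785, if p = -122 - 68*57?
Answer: -3998/14785 ≈ -0.27041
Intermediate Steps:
p = -3998 (p = -122 - 3876 = -3998)
p/14785 = -3998/14785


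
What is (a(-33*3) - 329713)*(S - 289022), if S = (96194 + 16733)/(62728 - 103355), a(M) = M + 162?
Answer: 3870819434527650/40627 ≈ 9.5277e+10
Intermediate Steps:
a(M) = 162 + M
S = -112927/40627 (S = 112927/(-40627) = 112927*(-1/40627) = -112927/40627 ≈ -2.7796)
(a(-33*3) - 329713)*(S - 289022) = ((162 - 33*3) - 329713)*(-112927/40627 - 289022) = ((162 - 99) - 329713)*(-11742209721/40627) = (63 - 329713)*(-11742209721/40627) = -329650*(-11742209721/40627) = 3870819434527650/40627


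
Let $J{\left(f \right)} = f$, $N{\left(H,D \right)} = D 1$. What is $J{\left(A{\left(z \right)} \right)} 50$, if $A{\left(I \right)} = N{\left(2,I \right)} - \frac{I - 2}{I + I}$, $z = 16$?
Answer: $\frac{6225}{8} \approx 778.13$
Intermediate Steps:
$N{\left(H,D \right)} = D$
$A{\left(I \right)} = I - \frac{-2 + I}{2 I}$ ($A{\left(I \right)} = I - \frac{I - 2}{I + I} = I - \frac{-2 + I}{2 I}$)
$J{\left(A{\left(z \right)} \right)} 50 = \left(- \frac{1}{2} + 16 + \frac{1}{16}\right) 50 = \frac{249}{16} \cdot 50 = \frac{6225}{8}$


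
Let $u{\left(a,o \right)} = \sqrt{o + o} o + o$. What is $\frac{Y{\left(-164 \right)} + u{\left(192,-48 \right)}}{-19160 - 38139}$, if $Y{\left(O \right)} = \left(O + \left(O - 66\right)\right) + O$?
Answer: $\frac{606}{57299} + \frac{192 i \sqrt{6}}{57299} \approx 0.010576 + 0.0082079 i$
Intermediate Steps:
$u{\left(a,o \right)} = o + \sqrt{2} o^{\frac{3}{2}}$ ($u{\left(a,o \right)} = \sqrt{2 o} o + o = \sqrt{2} \sqrt{o} o + o = \sqrt{2} o^{\frac{3}{2}} + o = o + \sqrt{2} o^{\frac{3}{2}}$)
$Y{\left(O \right)} = -66 + 3 O$ ($Y{\left(O \right)} = \left(O + \left(-66 + O\right)\right) + O = \left(-66 + 2 O\right) + O = -66 + 3 O$)
$\frac{Y{\left(-164 \right)} + u{\left(192,-48 \right)}}{-19160 - 38139} = \frac{\left(-66 + 3 \left(-164\right)\right) - \left(48 - \sqrt{2} \left(-48\right)^{\frac{3}{2}}\right)}{-19160 - 38139} = \frac{\left(-66 - 492\right) - \left(48 - \sqrt{2} \left(- 192 i \sqrt{3}\right)\right)}{-57299} = \left(-558 - \left(48 + 192 i \sqrt{6}\right)\right) \left(- \frac{1}{57299}\right) = \left(-606 - 192 i \sqrt{6}\right) \left(- \frac{1}{57299}\right) = \frac{606}{57299} + \frac{192 i \sqrt{6}}{57299}$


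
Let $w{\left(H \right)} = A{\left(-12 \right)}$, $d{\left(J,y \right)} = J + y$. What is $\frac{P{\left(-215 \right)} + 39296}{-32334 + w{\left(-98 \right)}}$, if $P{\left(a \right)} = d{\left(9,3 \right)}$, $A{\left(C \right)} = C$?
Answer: $- \frac{19654}{16173} \approx -1.2152$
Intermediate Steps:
$P{\left(a \right)} = 12$ ($P{\left(a \right)} = 9 + 3 = 12$)
$w{\left(H \right)} = -12$
$\frac{P{\left(-215 \right)} + 39296}{-32334 + w{\left(-98 \right)}} = \frac{12 + 39296}{-32334 - 12} = \frac{39308}{-32346} = 39308 \left(- \frac{1}{32346}\right) = - \frac{19654}{16173}$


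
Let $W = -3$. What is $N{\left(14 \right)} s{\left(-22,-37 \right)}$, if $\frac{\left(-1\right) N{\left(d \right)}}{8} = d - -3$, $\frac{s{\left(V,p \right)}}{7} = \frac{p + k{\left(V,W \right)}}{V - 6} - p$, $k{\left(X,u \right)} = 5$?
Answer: $-36312$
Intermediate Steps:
$s{\left(V,p \right)} = - 7 p + \frac{7 \left(5 + p\right)}{-6 + V}$ ($s{\left(V,p \right)} = 7 \left(\frac{p + 5}{V - 6} - p\right) = 7 \left(\frac{5 + p}{-6 + V} - p\right) = 7 \left(- p + \frac{5 + p}{-6 + V}\right) = - 7 p + \frac{7 \left(5 + p\right)}{-6 + V}$)
$N{\left(d \right)} = -24 - 8 d$ ($N{\left(d \right)} = - 8 \left(d - -3\right) = - 8 \left(d + 3\right) = - 8 \left(3 + d\right) = -24 - 8 d$)
$N{\left(14 \right)} s{\left(-22,-37 \right)} = \left(-24 - 112\right) \frac{7 \left(5 + 7 \left(-37\right) - \left(-22\right) \left(-37\right)\right)}{-6 - 22} = \left(-24 - 112\right) \frac{7 \left(5 - 259 - 814\right)}{-28} = - 136 \cdot 7 \left(- \frac{1}{28}\right) \left(-1068\right) = \left(-136\right) 267 = -36312$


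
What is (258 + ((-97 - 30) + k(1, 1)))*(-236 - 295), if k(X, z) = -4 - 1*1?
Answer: -66906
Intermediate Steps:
k(X, z) = -5 (k(X, z) = -4 - 1 = -5)
(258 + ((-97 - 30) + k(1, 1)))*(-236 - 295) = (258 + ((-97 - 30) - 5))*(-236 - 295) = (258 + (-127 - 5))*(-531) = (258 - 132)*(-531) = 126*(-531) = -66906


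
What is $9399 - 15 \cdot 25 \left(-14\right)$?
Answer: $14649$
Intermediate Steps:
$9399 - 15 \cdot 25 \left(-14\right) = 9399 - 375 \left(-14\right) = 9399 - -5250 = 9399 + 5250 = 14649$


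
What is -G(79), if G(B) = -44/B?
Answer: 44/79 ≈ 0.55696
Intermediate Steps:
-G(79) = -(-44)/79 = -1*(-44/79) = 44/79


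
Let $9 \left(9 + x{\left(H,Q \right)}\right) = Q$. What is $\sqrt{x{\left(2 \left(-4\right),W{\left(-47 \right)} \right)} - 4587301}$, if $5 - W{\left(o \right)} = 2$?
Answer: $\frac{i \sqrt{41285787}}{3} \approx 2141.8 i$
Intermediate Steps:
$W{\left(o \right)} = 3$ ($W{\left(o \right)} = 5 - 2 = 3$)
$x{\left(H,Q \right)} = -9 + \frac{Q}{9}$
$\sqrt{x{\left(2 \left(-4\right),W{\left(-47 \right)} \right)} - 4587301} = \sqrt{\left(-9 + \frac{1}{9} \cdot 3\right) - 4587301} = \sqrt{\left(-9 + \frac{1}{3}\right) - 4587301} = \sqrt{- \frac{26}{3} - 4587301} = \sqrt{- \frac{13761929}{3}} = \frac{i \sqrt{41285787}}{3}$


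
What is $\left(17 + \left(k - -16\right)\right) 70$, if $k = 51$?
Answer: $5880$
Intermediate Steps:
$\left(17 + \left(k - -16\right)\right) 70 = \left(17 + \left(51 - -16\right)\right) 70 = \left(17 + \left(51 + 16\right)\right) 70 = \left(17 + 67\right) 70 = 84 \cdot 70 = 5880$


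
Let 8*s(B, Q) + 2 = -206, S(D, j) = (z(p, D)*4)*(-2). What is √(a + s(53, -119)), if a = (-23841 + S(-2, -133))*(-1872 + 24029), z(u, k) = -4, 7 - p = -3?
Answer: I*√527536039 ≈ 22968.0*I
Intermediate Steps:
p = 10 (p = 7 - 1*(-3) = 7 + 3 = 10)
S(D, j) = 32 (S(D, j) = -4*4*(-2) = -16*(-2) = 32)
a = -527536013 (a = (-23841 + 32)*(-1872 + 24029) = -23809*22157 = -527536013)
s(B, Q) = -26 (s(B, Q) = -¼ + (⅛)*(-206) = -¼ - 103/4 = -26)
√(a + s(53, -119)) = √(-527536013 - 26) = √(-527536039) = I*√527536039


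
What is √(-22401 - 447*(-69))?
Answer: 3*√938 ≈ 91.880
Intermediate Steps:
√(-22401 - 447*(-69)) = √(-22401 + 30843) = √8442 = 3*√938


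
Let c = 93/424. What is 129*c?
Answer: 11997/424 ≈ 28.295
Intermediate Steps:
c = 93/424 (c = 93*(1/424) = 93/424 ≈ 0.21934)
129*c = 129*(93/424) = 11997/424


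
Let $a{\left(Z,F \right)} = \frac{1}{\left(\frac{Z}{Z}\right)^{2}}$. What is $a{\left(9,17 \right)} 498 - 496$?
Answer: $2$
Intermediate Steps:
$a{\left(Z,F \right)} = 1$ ($a{\left(Z,F \right)} = \frac{1}{1^{2}} = 1^{-1} = 1$)
$a{\left(9,17 \right)} 498 - 496 = 1 \cdot 498 - 496 = 498 - 496 = 2$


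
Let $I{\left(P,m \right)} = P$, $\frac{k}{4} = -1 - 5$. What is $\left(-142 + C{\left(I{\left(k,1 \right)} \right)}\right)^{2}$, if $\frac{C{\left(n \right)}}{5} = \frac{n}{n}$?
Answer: $18769$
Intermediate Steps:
$k = -24$ ($k = 4 \left(-1 - 5\right) = 4 \left(-6\right) = -24$)
$C{\left(n \right)} = 5$ ($C{\left(n \right)} = 5 \frac{n}{n} = 5 \cdot 1 = 5$)
$\left(-142 + C{\left(I{\left(k,1 \right)} \right)}\right)^{2} = \left(-142 + 5\right)^{2} = \left(-137\right)^{2} = 18769$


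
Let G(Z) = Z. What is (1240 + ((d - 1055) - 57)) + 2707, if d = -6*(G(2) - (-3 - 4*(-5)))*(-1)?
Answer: 2745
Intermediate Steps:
d = -90 (d = -6*(2 - (-3 - 4*(-5)))*(-1) = -6*(2 - (-3 + 20))*(-1) = -6*(2 - 1*17)*(-1) = -6*(2 - 17)*(-1) = -6*(-15)*(-1) = 90*(-1) = -90)
(1240 + ((d - 1055) - 57)) + 2707 = (1240 + ((-90 - 1055) - 57)) + 2707 = (1240 + (-1145 - 57)) + 2707 = (1240 - 1202) + 2707 = 38 + 2707 = 2745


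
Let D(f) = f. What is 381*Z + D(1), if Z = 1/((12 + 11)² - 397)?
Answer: 171/44 ≈ 3.8864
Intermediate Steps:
Z = 1/132 (Z = 1/(23² - 397) = 1/(529 - 397) = 1/132 ≈ 0.0075758)
381*Z + D(1) = 381*(1/132) + 1 = 127/44 + 1 = 171/44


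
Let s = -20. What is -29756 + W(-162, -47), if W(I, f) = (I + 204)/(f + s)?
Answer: -1993694/67 ≈ -29757.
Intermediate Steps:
W(I, f) = (204 + I)/(-20 + f) (W(I, f) = (I + 204)/(f - 20) = (204 + I)/(-20 + f))
-29756 + W(-162, -47) = -29756 + (204 - 162)/(-20 - 47) = -29756 + 42/(-67) = -29756 - 1/67*42 = -29756 - 42/67 = -1993694/67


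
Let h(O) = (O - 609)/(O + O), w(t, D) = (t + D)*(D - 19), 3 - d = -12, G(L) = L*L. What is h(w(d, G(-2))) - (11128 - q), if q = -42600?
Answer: -5104011/95 ≈ -53726.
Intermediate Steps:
G(L) = L**2
d = 15 (d = 3 - 1*(-12) = 3 + 12 = 15)
w(t, D) = (-19 + D)*(D + t) (w(t, D) = (D + t)*(-19 + D) = (-19 + D)*(D + t))
h(O) = (-609 + O)/(2*O) (h(O) = (-609 + O)/((2*O)) = (-609 + O)*(1/(2*O)) = (-609 + O)/(2*O))
h(w(d, G(-2))) - (11128 - q) = (-609 + (((-2)**2)**2 - 19*(-2)**2 - 19*15 + (-2)**2*15))/(2*(((-2)**2)**2 - 19*(-2)**2 - 19*15 + (-2)**2*15)) - (11128 - 1*(-42600)) = (-609 + (4**2 - 19*4 - 285 + 4*15))/(2*(4**2 - 19*4 - 285 + 4*15)) - (11128 + 42600) = (-609 + (16 - 76 - 285 + 60))/(2*(16 - 76 - 285 + 60)) - 1*53728 = (1/2)*(-609 - 285)/(-285) - 53728 = (1/2)*(-1/285)*(-894) - 53728 = 149/95 - 53728 = -5104011/95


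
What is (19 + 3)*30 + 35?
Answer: 695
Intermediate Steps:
(19 + 3)*30 + 35 = 22*30 + 35 = 660 + 35 = 695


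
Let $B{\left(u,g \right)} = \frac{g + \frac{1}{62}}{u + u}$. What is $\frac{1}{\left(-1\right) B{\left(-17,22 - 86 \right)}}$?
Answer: $- \frac{2108}{3967} \approx -0.53138$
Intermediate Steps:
$B{\left(u,g \right)} = \frac{\frac{1}{62} + g}{2 u}$ ($B{\left(u,g \right)} = \frac{g + \frac{1}{62}}{2 u} = \left(\frac{1}{62} + g\right) \frac{1}{2 u} = \frac{\frac{1}{62} + g}{2 u}$)
$\frac{1}{\left(-1\right) B{\left(-17,22 - 86 \right)}} = \frac{1}{\left(-1\right) \frac{1 + 62 \left(22 - 86\right)}{124 \left(-17\right)}} = \frac{1}{\left(-1\right) \frac{1}{124} \left(- \frac{1}{17}\right) \left(1 + 62 \left(-64\right)\right)} = \frac{1}{\left(-1\right) \frac{1}{124} \left(- \frac{1}{17}\right) \left(1 - 3968\right)} = \frac{1}{\left(-1\right) \frac{1}{124} \left(- \frac{1}{17}\right) \left(-3967\right)} = \frac{1}{\left(-1\right) \frac{3967}{2108}} = \frac{1}{- \frac{3967}{2108}} = - \frac{2108}{3967}$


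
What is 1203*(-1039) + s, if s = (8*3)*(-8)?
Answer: -1250109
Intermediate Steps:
s = -192 (s = 24*(-8) = -192)
1203*(-1039) + s = 1203*(-1039) - 192 = -1249917 - 192 = -1250109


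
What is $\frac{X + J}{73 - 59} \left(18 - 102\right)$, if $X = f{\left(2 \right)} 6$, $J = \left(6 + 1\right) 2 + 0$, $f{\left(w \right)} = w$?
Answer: $-156$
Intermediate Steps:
$J = 14$ ($J = 7 \cdot 2 + 0 = 14 + 0 = 14$)
$X = 12$ ($X = 2 \cdot 6 = 12$)
$\frac{X + J}{73 - 59} \left(18 - 102\right) = \frac{12 + 14}{73 - 59} \left(18 - 102\right) = \frac{26}{14} \left(-84\right) = 26 \cdot \frac{1}{14} \left(-84\right) = \frac{13}{7} \left(-84\right) = -156$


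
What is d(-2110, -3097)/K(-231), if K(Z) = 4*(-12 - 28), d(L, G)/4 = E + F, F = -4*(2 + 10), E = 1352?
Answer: -163/5 ≈ -32.600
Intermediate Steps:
F = -48 (F = -4*12 = -48)
d(L, G) = 5216 (d(L, G) = 4*(1352 - 48) = 4*1304 = 5216)
K(Z) = -160 (K(Z) = 4*(-40) = -160)
d(-2110, -3097)/K(-231) = 5216/(-160) = 5216*(-1/160) = -163/5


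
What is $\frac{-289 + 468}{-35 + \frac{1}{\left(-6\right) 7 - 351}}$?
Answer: $- \frac{70347}{13756} \approx -5.1139$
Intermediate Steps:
$\frac{-289 + 468}{-35 + \frac{1}{\left(-6\right) 7 - 351}} = \frac{179}{-35 + \frac{1}{-42 - 351}} = \frac{179}{-35 + \frac{1}{-393}} = \frac{179}{-35 - \frac{1}{393}} = \frac{179}{- \frac{13756}{393}} = 179 \left(- \frac{393}{13756}\right) = - \frac{70347}{13756}$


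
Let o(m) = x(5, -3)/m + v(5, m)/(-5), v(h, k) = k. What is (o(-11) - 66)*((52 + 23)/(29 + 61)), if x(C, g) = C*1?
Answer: -589/11 ≈ -53.545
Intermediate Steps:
x(C, g) = C
o(m) = 5/m - m/5 (o(m) = 5/m + m/(-5) = 5/m + m*(-1/5) = 5/m - m/5)
(o(-11) - 66)*((52 + 23)/(29 + 61)) = ((5/(-11) - 1/5*(-11)) - 66)*((52 + 23)/(29 + 61)) = ((5*(-1/11) + 11/5) - 66)*(75/90) = ((-5/11 + 11/5) - 66)*(75*(1/90)) = (96/55 - 66)*(5/6) = -3534/55*5/6 = -589/11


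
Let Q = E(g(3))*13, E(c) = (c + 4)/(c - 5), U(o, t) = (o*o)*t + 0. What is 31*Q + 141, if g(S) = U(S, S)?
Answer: 15595/22 ≈ 708.86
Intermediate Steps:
U(o, t) = t*o² (U(o, t) = o²*t + 0 = t*o² + 0 = t*o²)
g(S) = S³ (g(S) = S*S² = S³)
E(c) = (4 + c)/(-5 + c)
Q = 403/22 (Q = ((4 + 3³)/(-5 + 3³))*13 = ((4 + 27)/(-5 + 27))*13 = (31/22)*13 = 403/22 ≈ 18.318)
31*Q + 141 = 31*(403/22) + 141 = 12493/22 + 141 = 15595/22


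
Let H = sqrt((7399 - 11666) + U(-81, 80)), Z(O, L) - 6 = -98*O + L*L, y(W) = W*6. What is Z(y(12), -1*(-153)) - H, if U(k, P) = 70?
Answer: 16359 - I*sqrt(4197) ≈ 16359.0 - 64.784*I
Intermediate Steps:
y(W) = 6*W
Z(O, L) = 6 + L**2 - 98*O (Z(O, L) = 6 + (-98*O + L*L) = 6 + (-98*O + L**2) = 6 + (L**2 - 98*O) = 6 + L**2 - 98*O)
H = I*sqrt(4197) (H = sqrt((7399 - 11666) + 70) = sqrt(-4267 + 70) = sqrt(-4197) = I*sqrt(4197) ≈ 64.784*I)
Z(y(12), -1*(-153)) - H = (6 + (-1*(-153))**2 - 588*12) - I*sqrt(4197) = (6 + 153**2 - 98*72) - I*sqrt(4197) = (6 + 23409 - 7056) - I*sqrt(4197) = 16359 - I*sqrt(4197)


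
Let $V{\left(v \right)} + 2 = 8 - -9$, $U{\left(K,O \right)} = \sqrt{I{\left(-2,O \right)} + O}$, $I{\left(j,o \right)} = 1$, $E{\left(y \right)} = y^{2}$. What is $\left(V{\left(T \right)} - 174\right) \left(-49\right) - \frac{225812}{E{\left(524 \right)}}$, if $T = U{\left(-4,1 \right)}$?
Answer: $\frac{534748951}{68644} \approx 7790.2$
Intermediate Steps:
$U{\left(K,O \right)} = \sqrt{1 + O}$
$T = \sqrt{2}$ ($T = \sqrt{1 + 1} = \sqrt{2} \approx 1.4142$)
$V{\left(v \right)} = 15$ ($V{\left(v \right)} = -2 + \left(8 - -9\right) = -2 + \left(8 + 9\right) = -2 + 17 = 15$)
$\left(V{\left(T \right)} - 174\right) \left(-49\right) - \frac{225812}{E{\left(524 \right)}} = \left(15 - 174\right) \left(-49\right) - \frac{225812}{524^{2}} = \left(-159\right) \left(-49\right) - \frac{225812}{274576} = 7791 - \frac{56453}{68644} = \frac{534748951}{68644}$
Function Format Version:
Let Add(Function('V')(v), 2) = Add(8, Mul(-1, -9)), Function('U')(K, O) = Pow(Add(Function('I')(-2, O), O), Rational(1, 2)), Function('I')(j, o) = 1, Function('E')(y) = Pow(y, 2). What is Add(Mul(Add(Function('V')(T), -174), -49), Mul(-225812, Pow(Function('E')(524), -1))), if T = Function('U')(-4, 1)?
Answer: Rational(534748951, 68644) ≈ 7790.2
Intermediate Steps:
Function('U')(K, O) = Pow(Add(1, O), Rational(1, 2))
T = Pow(2, Rational(1, 2)) (T = Pow(Add(1, 1), Rational(1, 2)) = Pow(2, Rational(1, 2)) ≈ 1.4142)
Function('V')(v) = 15 (Function('V')(v) = Add(-2, Add(8, Mul(-1, -9))) = Add(-2, Add(8, 9)) = Add(-2, 17) = 15)
Add(Mul(Add(Function('V')(T), -174), -49), Mul(-225812, Pow(Function('E')(524), -1))) = Add(Mul(Add(15, -174), -49), Mul(-225812, Pow(Pow(524, 2), -1))) = Add(Mul(-159, -49), Mul(-225812, Pow(274576, -1))) = Add(7791, Mul(-225812, Rational(1, 274576))) = Add(7791, Rational(-56453, 68644)) = Rational(534748951, 68644)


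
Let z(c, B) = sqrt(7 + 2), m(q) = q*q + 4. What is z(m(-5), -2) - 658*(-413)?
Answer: 271757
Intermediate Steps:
m(q) = 4 + q**2 (m(q) = q**2 + 4 = 4 + q**2)
z(c, B) = 3 (z(c, B) = sqrt(9) = 3)
z(m(-5), -2) - 658*(-413) = 3 - 658*(-413) = 3 + 271754 = 271757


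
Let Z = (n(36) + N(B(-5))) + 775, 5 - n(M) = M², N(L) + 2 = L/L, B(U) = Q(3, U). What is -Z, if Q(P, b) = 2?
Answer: 517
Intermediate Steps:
B(U) = 2
N(L) = -1 (N(L) = -2 + L/L = -2 + 1 = -1)
n(M) = 5 - M²
Z = -517 (Z = ((5 - 1*36²) - 1) + 775 = ((5 - 1*1296) - 1) + 775 = ((5 - 1296) - 1) + 775 = (-1291 - 1) + 775 = -1292 + 775 = -517)
-Z = -1*(-517) = 517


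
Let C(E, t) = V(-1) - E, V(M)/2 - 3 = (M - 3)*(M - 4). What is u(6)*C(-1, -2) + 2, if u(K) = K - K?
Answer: 2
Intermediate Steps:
V(M) = 6 + 2*(-4 + M)*(-3 + M) (V(M) = 6 + 2*((M - 3)*(M - 4)) = 6 + 2*((-3 + M)*(-4 + M)) = 6 + 2*((-4 + M)*(-3 + M)) = 6 + 2*(-4 + M)*(-3 + M))
u(K) = 0
C(E, t) = 46 - E (C(E, t) = (30 - 14*(-1) + 2*(-1)²) - E = (30 + 14 + 2*1) - E = (30 + 14 + 2) - E = 46 - E)
u(6)*C(-1, -2) + 2 = 0*(46 - 1*(-1)) + 2 = 0*(46 + 1) + 2 = 0*47 + 2 = 0 + 2 = 2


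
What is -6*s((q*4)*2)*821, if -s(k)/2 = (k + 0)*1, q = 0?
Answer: 0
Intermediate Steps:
s(k) = -2*k (s(k) = -2*(k + 0) = -2*k)
-6*s((q*4)*2)*821 = -(-12)*(0*4)*2*821 = -(-12)*0*2*821 = -(-12)*0*821 = -6*0*821 = 0*821 = 0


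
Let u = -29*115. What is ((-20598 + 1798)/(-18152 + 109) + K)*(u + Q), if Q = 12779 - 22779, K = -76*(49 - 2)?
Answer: 859184664660/18043 ≈ 4.7619e+7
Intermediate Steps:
K = -3572 (K = -76*47 = -3572)
Q = -10000
u = -3335
((-20598 + 1798)/(-18152 + 109) + K)*(u + Q) = ((-20598 + 1798)/(-18152 + 109) - 3572)*(-3335 - 10000) = (-18800/(-18043) - 3572)*(-13335) = (-18800*(-1/18043) - 3572)*(-13335) = (18800/18043 - 3572)*(-13335) = -64430796/18043*(-13335) = 859184664660/18043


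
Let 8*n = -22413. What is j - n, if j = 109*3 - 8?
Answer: 24965/8 ≈ 3120.6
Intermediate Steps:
n = -22413/8 (n = (⅛)*(-22413) = -22413/8 ≈ -2801.6)
j = 319 (j = 327 - 8 = 319)
j - n = 319 - 1*(-22413/8) = 319 + 22413/8 = 24965/8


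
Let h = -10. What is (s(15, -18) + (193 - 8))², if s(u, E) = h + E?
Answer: 24649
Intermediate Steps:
s(u, E) = -10 + E
(s(15, -18) + (193 - 8))² = ((-10 - 18) + (193 - 8))² = (-28 + 185)² = 157² = 24649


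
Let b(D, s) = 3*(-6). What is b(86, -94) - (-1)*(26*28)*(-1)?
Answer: -746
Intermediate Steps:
b(D, s) = -18
b(86, -94) - (-1)*(26*28)*(-1) = -18 - (-1)*(26*28)*(-1) = -18 - (-1)*728*(-1) = -18 - (-1)*(-728) = -18 - 1*728 = -18 - 728 = -746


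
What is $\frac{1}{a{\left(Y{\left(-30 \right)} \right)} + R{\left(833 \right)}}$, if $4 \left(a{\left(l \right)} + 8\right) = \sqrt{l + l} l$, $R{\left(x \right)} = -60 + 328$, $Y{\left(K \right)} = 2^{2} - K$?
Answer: $\frac{260}{62687} - \frac{17 \sqrt{17}}{62687} \approx 0.0030295$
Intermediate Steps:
$Y{\left(K \right)} = 4 - K$
$R{\left(x \right)} = 268$
$a{\left(l \right)} = -8 + \frac{\sqrt{2} l^{\frac{3}{2}}}{4}$ ($a{\left(l \right)} = -8 + \frac{\sqrt{l + l} l}{4} = -8 + \frac{\sqrt{2 l} l}{4} = -8 + \frac{\sqrt{2} \sqrt{l} l}{4} = -8 + \frac{\sqrt{2} l^{\frac{3}{2}}}{4}$)
$\frac{1}{a{\left(Y{\left(-30 \right)} \right)} + R{\left(833 \right)}} = \frac{1}{\left(-8 + \frac{\sqrt{2} \left(4 - -30\right)^{\frac{3}{2}}}{4}\right) + 268} = \frac{1}{\left(-8 + \frac{\sqrt{2} \left(4 + 30\right)^{\frac{3}{2}}}{4}\right) + 268} = \frac{1}{\left(-8 + \frac{\sqrt{2} \cdot 34^{\frac{3}{2}}}{4}\right) + 268} = \frac{1}{\left(-8 + \frac{\sqrt{2} \cdot 34 \sqrt{34}}{4}\right) + 268} = \frac{1}{\left(-8 + 17 \sqrt{17}\right) + 268} = \frac{1}{260 + 17 \sqrt{17}}$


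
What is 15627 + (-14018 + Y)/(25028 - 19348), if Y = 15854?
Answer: 22190799/1420 ≈ 15627.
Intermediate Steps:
15627 + (-14018 + Y)/(25028 - 19348) = 15627 + (-14018 + 15854)/(25028 - 19348) = 15627 + 1836/5680 = 15627 + 1836*(1/5680) = 15627 + 459/1420 = 22190799/1420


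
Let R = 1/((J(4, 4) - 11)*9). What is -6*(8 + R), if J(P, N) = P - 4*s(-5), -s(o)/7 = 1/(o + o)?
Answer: -7046/147 ≈ -47.932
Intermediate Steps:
s(o) = -7/(2*o) (s(o) = -7/(o + o) = -7*1/(2*o) = -7/(2*o))
J(P, N) = -14/5 + P (J(P, N) = P - (-14)/(-5) = P - (-14)*(-1)/5 = P - 4*7/10 = P - 14/5 = -14/5 + P)
R = -5/441 (R = 1/(((-14/5 + 4) - 11)*9) = (⅑)/(6/5 - 11) = (⅑)/(-49/5) = -5/49*⅑ = -5/441 ≈ -0.011338)
-6*(8 + R) = -6*(8 - 5/441) = -6*3523/441 = -7046/147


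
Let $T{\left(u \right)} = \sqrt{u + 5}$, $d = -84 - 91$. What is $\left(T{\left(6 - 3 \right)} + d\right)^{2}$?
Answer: $30633 - 700 \sqrt{2} \approx 29643.0$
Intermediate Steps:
$d = -175$
$T{\left(u \right)} = \sqrt{5 + u}$
$\left(T{\left(6 - 3 \right)} + d\right)^{2} = \left(\sqrt{5 + \left(6 - 3\right)} - 175\right)^{2} = \left(\sqrt{5 + 3} - 175\right)^{2} = \left(\sqrt{8} - 175\right)^{2} = \left(2 \sqrt{2} - 175\right)^{2} = \left(-175 + 2 \sqrt{2}\right)^{2}$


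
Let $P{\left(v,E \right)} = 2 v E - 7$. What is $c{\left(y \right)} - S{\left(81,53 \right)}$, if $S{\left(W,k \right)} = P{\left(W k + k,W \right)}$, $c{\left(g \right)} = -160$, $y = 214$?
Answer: $-704205$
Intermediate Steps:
$P{\left(v,E \right)} = -7 + 2 E v$ ($P{\left(v,E \right)} = 2 E v - 7 = -7 + 2 E v$)
$S{\left(W,k \right)} = -7 + 2 W \left(k + W k\right)$ ($S{\left(W,k \right)} = -7 + 2 W \left(W k + k\right) = -7 + 2 W \left(k + W k\right)$)
$c{\left(y \right)} - S{\left(81,53 \right)} = -160 - \left(-7 + 2 \cdot 81 \cdot 53 \left(1 + 81\right)\right) = -160 - \left(-7 + 2 \cdot 81 \cdot 53 \cdot 82\right) = -160 - \left(-7 + 704052\right) = -160 - 704045 = -704205$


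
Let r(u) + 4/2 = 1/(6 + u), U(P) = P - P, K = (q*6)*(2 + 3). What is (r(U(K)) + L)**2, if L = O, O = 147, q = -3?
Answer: 758641/36 ≈ 21073.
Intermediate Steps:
K = -90 (K = (-3*6)*(2 + 3) = -18*5 = -90)
U(P) = 0
r(u) = -2 + 1/(6 + u)
L = 147
(r(U(K)) + L)**2 = ((-11 - 2*0)/(6 + 0) + 147)**2 = ((-11 + 0)/6 + 147)**2 = ((1/6)*(-11) + 147)**2 = (-11/6 + 147)**2 = (871/6)**2 = 758641/36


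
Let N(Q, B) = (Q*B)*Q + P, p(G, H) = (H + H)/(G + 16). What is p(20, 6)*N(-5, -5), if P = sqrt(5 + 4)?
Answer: -122/3 ≈ -40.667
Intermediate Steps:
p(G, H) = 2*H/(16 + G) (p(G, H) = (2*H)/(16 + G) = 2*H/(16 + G))
P = 3 (P = sqrt(9) = 3)
N(Q, B) = 3 + B*Q**2 (N(Q, B) = (Q*B)*Q + 3 = (B*Q)*Q + 3 = B*Q**2 + 3 = 3 + B*Q**2)
p(20, 6)*N(-5, -5) = (2*6/(16 + 20))*(3 - 5*(-5)**2) = (2*6/36)*(3 - 5*25) = (2*6*(1/36))*(3 - 125) = (1/3)*(-122) = -122/3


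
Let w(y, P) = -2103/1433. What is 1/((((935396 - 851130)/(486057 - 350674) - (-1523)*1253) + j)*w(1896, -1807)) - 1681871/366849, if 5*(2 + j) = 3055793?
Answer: -2010736343535331382569/438580945491727562496 ≈ -4.5846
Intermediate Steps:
j = 3055783/5 (j = -2 + (1/5)*3055793 = -2 + 3055793/5 = 3055783/5 ≈ 6.1116e+5)
w(y, P) = -2103/1433 (w(y, P) = -2103*1/1433 = -2103/1433)
1/((((935396 - 851130)/(486057 - 350674) - (-1523)*1253) + j)*w(1896, -1807)) - 1681871/366849 = 1/((((935396 - 851130)/(486057 - 350674) - (-1523)*1253) + 3055783/5)*(-2103/1433)) - 1681871/366849 = -1433/2103/((84266/135383 - 1*(-1908319)) + 3055783/5) - 1681871*1/366849 = -1433/2103/((84266*(1/135383) + 1908319) + 3055783/5) - 1681871/366849 = -1433/2103/((84266/135383 + 1908319) + 3055783/5) - 1681871/366849 = -1433/2103/(258354035443/135383 + 3055783/5) - 1681871/366849 = -1433/2103/(1705471247104/676915) - 1681871/366849 = (676915/1705471247104)*(-1433/2103) - 1681871/366849 = -970019195/3586606032659712 - 1681871/366849 = -2010736343535331382569/438580945491727562496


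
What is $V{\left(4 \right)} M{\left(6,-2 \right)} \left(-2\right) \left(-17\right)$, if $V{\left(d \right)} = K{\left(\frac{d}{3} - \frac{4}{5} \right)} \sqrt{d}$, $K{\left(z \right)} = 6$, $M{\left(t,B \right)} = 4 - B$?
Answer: $2448$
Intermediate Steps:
$V{\left(d \right)} = 6 \sqrt{d}$
$V{\left(4 \right)} M{\left(6,-2 \right)} \left(-2\right) \left(-17\right) = 6 \sqrt{4} \left(4 - -2\right) \left(-2\right) \left(-17\right) = 6 \cdot 2 \left(4 + 2\right) \left(-2\right) \left(-17\right) = 12 \cdot 6 \left(-2\right) \left(-17\right) = 12 \left(-12\right) \left(-17\right) = \left(-144\right) \left(-17\right) = 2448$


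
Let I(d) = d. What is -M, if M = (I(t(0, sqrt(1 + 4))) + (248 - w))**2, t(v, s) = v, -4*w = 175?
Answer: -1361889/16 ≈ -85118.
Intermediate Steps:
w = -175/4 (w = -1/4*175 = -175/4 ≈ -43.750)
M = 1361889/16 (M = (0 + (248 - 1*(-175/4)))**2 = (0 + (248 + 175/4))**2 = (0 + 1167/4)**2 = (1167/4)**2 = 1361889/16 ≈ 85118.)
-M = -1*1361889/16 = -1361889/16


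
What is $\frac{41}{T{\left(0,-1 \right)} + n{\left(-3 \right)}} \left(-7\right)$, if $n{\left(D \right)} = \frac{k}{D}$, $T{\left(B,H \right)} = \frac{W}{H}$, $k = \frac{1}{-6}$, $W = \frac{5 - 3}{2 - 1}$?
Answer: $\frac{738}{5} \approx 147.6$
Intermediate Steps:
$W = 2$ ($W = \frac{2}{1} = 2 \cdot 1 = 2$)
$k = - \frac{1}{6} \approx -0.16667$
$T{\left(B,H \right)} = \frac{2}{H}$
$n{\left(D \right)} = - \frac{1}{6 D}$
$\frac{41}{T{\left(0,-1 \right)} + n{\left(-3 \right)}} \left(-7\right) = \frac{41}{\frac{2}{-1} - \frac{1}{6 \left(-3\right)}} \left(-7\right) = \frac{41}{2 \left(-1\right) - - \frac{1}{18}} \left(-7\right) = \frac{41}{-2 + \frac{1}{18}} \left(-7\right) = \frac{41}{- \frac{35}{18}} \left(-7\right) = 41 \left(- \frac{18}{35}\right) \left(-7\right) = \left(- \frac{738}{35}\right) \left(-7\right) = \frac{738}{5}$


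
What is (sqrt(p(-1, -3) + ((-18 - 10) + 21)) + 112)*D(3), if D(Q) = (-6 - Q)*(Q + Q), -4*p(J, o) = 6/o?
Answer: -6048 - 27*I*sqrt(26) ≈ -6048.0 - 137.67*I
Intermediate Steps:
p(J, o) = -3/(2*o)
D(Q) = 2*Q*(-6 - Q) (D(Q) = (-6 - Q)*(2*Q) = 2*Q*(-6 - Q))
(sqrt(p(-1, -3) + ((-18 - 10) + 21)) + 112)*D(3) = (sqrt(-3/2/(-3) + ((-18 - 10) + 21)) + 112)*(-2*3*(6 + 3)) = (sqrt(-3/2*(-1/3) + (-28 + 21)) + 112)*(-2*3*9) = (sqrt(1/2 - 7) + 112)*(-54) = (sqrt(-13/2) + 112)*(-54) = (I*sqrt(26)/2 + 112)*(-54) = (112 + I*sqrt(26)/2)*(-54) = -6048 - 27*I*sqrt(26)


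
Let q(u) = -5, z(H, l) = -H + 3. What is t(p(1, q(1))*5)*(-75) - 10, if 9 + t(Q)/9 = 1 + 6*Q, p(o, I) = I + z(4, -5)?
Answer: 126890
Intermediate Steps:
z(H, l) = 3 - H
p(o, I) = -1 + I (p(o, I) = I + (3 - 1*4) = I + (3 - 4) = I - 1 = -1 + I)
t(Q) = -72 + 54*Q (t(Q) = -81 + 9*(1 + 6*Q) = -81 + (9 + 54*Q) = -72 + 54*Q)
t(p(1, q(1))*5)*(-75) - 10 = (-72 + 54*((-1 - 5)*5))*(-75) - 10 = (-72 + 54*(-6*5))*(-75) - 10 = (-72 + 54*(-30))*(-75) - 10 = (-72 - 1620)*(-75) - 10 = -1692*(-75) - 10 = 126900 - 10 = 126890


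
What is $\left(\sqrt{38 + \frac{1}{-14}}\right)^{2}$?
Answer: $\frac{531}{14} \approx 37.929$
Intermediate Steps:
$\left(\sqrt{38 + \frac{1}{-14}}\right)^{2} = \left(\sqrt{38 - \frac{1}{14}}\right)^{2} = \left(\sqrt{\frac{531}{14}}\right)^{2} = \left(\frac{3 \sqrt{826}}{14}\right)^{2} = \frac{531}{14}$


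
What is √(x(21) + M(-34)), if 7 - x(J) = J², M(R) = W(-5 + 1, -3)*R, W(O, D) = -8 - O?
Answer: I*√298 ≈ 17.263*I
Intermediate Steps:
M(R) = -4*R (M(R) = (-8 - (-5 + 1))*R = (-8 - 1*(-4))*R = (-8 + 4)*R = -4*R)
x(J) = 7 - J²
√(x(21) + M(-34)) = √((7 - 1*21²) - 4*(-34)) = √((7 - 1*441) + 136) = √((7 - 441) + 136) = √(-434 + 136) = √(-298) = I*√298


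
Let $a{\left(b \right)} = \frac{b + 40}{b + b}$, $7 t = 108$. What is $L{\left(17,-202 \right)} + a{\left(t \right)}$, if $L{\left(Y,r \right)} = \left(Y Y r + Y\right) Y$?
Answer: $- \frac{53575301}{54} \approx -9.9214 \cdot 10^{5}$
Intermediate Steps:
$t = \frac{108}{7}$ ($t = \frac{1}{7} \cdot 108 = \frac{108}{7} \approx 15.429$)
$L{\left(Y,r \right)} = Y \left(Y + r Y^{2}\right)$ ($L{\left(Y,r \right)} = \left(Y^{2} r + Y\right) Y = \left(r Y^{2} + Y\right) Y = \left(Y + r Y^{2}\right) Y = Y \left(Y + r Y^{2}\right)$)
$a{\left(b \right)} = \frac{40 + b}{2 b}$
$L{\left(17,-202 \right)} + a{\left(t \right)} = 17^{2} \left(1 + 17 \left(-202\right)\right) + \frac{40 + \frac{108}{7}}{2 \cdot \frac{108}{7}} = 289 \left(1 - 3434\right) + \frac{1}{2} \cdot \frac{7}{108} \cdot \frac{388}{7} = 289 \left(-3433\right) + \frac{97}{54} = -992137 + \frac{97}{54} = - \frac{53575301}{54}$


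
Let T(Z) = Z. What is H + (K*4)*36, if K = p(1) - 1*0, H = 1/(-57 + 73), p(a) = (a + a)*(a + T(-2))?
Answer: -4607/16 ≈ -287.94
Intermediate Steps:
p(a) = 2*a*(-2 + a) (p(a) = (a + a)*(a - 2) = (2*a)*(-2 + a) = 2*a*(-2 + a))
H = 1/16 ≈ 0.062500
K = -2 (K = 2*1*(-2 + 1) - 1*0 = 2*1*(-1) + 0 = -2 + 0 = -2)
H + (K*4)*36 = 1/16 - 2*4*36 = 1/16 - 8*36 = 1/16 - 288 = -4607/16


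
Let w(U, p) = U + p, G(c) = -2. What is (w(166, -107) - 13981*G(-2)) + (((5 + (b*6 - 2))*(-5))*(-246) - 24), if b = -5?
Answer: -5213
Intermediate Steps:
(w(166, -107) - 13981*G(-2)) + (((5 + (b*6 - 2))*(-5))*(-246) - 24) = ((166 - 107) - 13981*(-2)) + (((5 + (-5*6 - 2))*(-5))*(-246) - 24) = (59 - 1*(-27962)) + (((5 + (-30 - 2))*(-5))*(-246) - 24) = (59 + 27962) + (((5 - 32)*(-5))*(-246) - 24) = 28021 + (-27*(-5)*(-246) - 24) = 28021 + (135*(-246) - 24) = 28021 + (-33210 - 24) = 28021 - 33234 = -5213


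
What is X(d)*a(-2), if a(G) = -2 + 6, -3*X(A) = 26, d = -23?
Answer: -104/3 ≈ -34.667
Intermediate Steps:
X(A) = -26/3 (X(A) = -⅓*26 = -26/3)
a(G) = 4
X(d)*a(-2) = -26/3*4 = -104/3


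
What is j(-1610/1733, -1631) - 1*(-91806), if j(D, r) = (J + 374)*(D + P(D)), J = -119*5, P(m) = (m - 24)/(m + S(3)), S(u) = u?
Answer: 588832240698/6219737 ≈ 94672.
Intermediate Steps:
P(m) = (-24 + m)/(3 + m) (P(m) = (m - 24)/(m + 3) = (-24 + m)/(3 + m))
J = -595
j(D, r) = -221*D - 221*(-24 + D)/(3 + D) (j(D, r) = (-595 + 374)*(D + (-24 + D)/(3 + D)) = -221*(D + (-24 + D)/(3 + D)) = -221*D - 221*(-24 + D)/(3 + D))
j(-1610/1733, -1631) - 1*(-91806) = 221*(24 - (-1610/1733)² - (-6440)/1733)/(3 - 1610/1733) - 1*(-91806) = 221*(24 - (-1610*1/1733)² - (-6440)/1733)/(3 - 1610*1/1733) + 91806 = 221*(24 - (-1610/1733)² - 4*(-1610/1733))/(3 - 1610/1733) + 91806 = 221*(24 - 1*2592100/3003289 + 6440/1733)/(3589/1733) + 91806 = 221*(1733/3589)*(24 - 2592100/3003289 + 6440/1733) + 91806 = 221*(1733/3589)*(80647356/3003289) + 91806 = 17823065676/6219737 + 91806 = 588832240698/6219737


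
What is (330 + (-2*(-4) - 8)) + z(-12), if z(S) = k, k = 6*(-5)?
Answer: 300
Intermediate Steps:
k = -30
z(S) = -30
(330 + (-2*(-4) - 8)) + z(-12) = (330 + (-2*(-4) - 8)) - 30 = (330 + (8 - 8)) - 30 = (330 + 0) - 30 = 330 - 30 = 300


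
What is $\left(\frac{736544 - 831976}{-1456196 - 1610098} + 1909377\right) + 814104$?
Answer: $\frac{4175496772423}{1533147} \approx 2.7235 \cdot 10^{6}$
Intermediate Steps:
$\left(\frac{736544 - 831976}{-1456196 - 1610098} + 1909377\right) + 814104 = \left(- \frac{95432}{-3066294} + 1909377\right) + 814104 = \left(\left(-95432\right) \left(- \frac{1}{3066294}\right) + 1909377\right) + 814104 = \left(\frac{47716}{1533147} + 1909377\right) + 814104 = \frac{2927355667135}{1533147} + 814104 = \frac{4175496772423}{1533147}$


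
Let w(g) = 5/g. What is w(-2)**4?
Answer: 625/16 ≈ 39.063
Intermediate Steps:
w(-2)**4 = (5/(-2))**4 = (5*(-1/2))**4 = (-5/2)**4 = 625/16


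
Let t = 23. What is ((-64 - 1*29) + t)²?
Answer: 4900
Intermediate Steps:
((-64 - 1*29) + t)² = ((-64 - 1*29) + 23)² = ((-64 - 29) + 23)² = (-93 + 23)² = (-70)² = 4900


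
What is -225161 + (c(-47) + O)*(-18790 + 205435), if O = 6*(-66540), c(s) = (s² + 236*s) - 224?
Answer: -76216150976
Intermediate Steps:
c(s) = -224 + s² + 236*s
O = -399240
-225161 + (c(-47) + O)*(-18790 + 205435) = -225161 + ((-224 + (-47)² + 236*(-47)) - 399240)*(-18790 + 205435) = -225161 + ((-224 + 2209 - 11092) - 399240)*186645 = -225161 + (-9107 - 399240)*186645 = -225161 - 408347*186645 = -225161 - 76215925815 = -76216150976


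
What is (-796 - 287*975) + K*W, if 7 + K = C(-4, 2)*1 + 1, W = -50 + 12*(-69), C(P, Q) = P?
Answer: -271841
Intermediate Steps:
W = -878 (W = -50 - 828 = -878)
K = -10 (K = -7 + (-4*1 + 1) = -7 + (-4 + 1) = -7 - 3 = -10)
(-796 - 287*975) + K*W = (-796 - 287*975) - 10*(-878) = (-796 - 279825) + 8780 = -280621 + 8780 = -271841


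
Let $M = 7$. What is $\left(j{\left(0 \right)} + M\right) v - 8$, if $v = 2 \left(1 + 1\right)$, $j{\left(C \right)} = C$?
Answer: $20$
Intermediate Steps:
$v = 4$ ($v = 2 \cdot 2 = 4$)
$\left(j{\left(0 \right)} + M\right) v - 8 = \left(0 + 7\right) 4 - 8 = 7 \cdot 4 - 8 = 28 - 8 = 20$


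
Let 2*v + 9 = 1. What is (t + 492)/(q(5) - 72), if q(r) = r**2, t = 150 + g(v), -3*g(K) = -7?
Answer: -1933/141 ≈ -13.709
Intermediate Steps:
v = -4 (v = -9/2 + (1/2)*1 = -9/2 + 1/2 = -4)
g(K) = 7/3 (g(K) = -1/3*(-7) = 7/3)
t = 457/3 (t = 150 + 7/3 = 457/3 ≈ 152.33)
(t + 492)/(q(5) - 72) = (457/3 + 492)/(5**2 - 72) = 1933/(3*(25 - 72)) = (1933/3)/(-47) = (1933/3)*(-1/47) = -1933/141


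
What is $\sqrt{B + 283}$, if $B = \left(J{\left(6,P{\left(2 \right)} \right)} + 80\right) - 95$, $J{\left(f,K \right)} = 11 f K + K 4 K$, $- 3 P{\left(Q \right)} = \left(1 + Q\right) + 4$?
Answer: $\frac{\sqrt{1222}}{3} \approx 11.652$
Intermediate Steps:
$P{\left(Q \right)} = - \frac{5}{3} - \frac{Q}{3}$ ($P{\left(Q \right)} = - \frac{\left(1 + Q\right) + 4}{3} = - \frac{5 + Q}{3} = - \frac{5}{3} - \frac{Q}{3}$)
$J{\left(f,K \right)} = 4 K^{2} + 11 K f$ ($J{\left(f,K \right)} = 11 K f + 4 K K = 11 K f + 4 K^{2} = 4 K^{2} + 11 K f$)
$B = - \frac{1325}{9}$ ($B = \left(\left(- \frac{5}{3} - \frac{2}{3}\right) \left(4 \left(- \frac{5}{3} - \frac{2}{3}\right) + 11 \cdot 6\right) + 80\right) - 95 = \left(\left(- \frac{5}{3} - \frac{2}{3}\right) \left(4 \left(- \frac{5}{3} - \frac{2}{3}\right) + 66\right) + 80\right) - 95 = \left(- \frac{7 \left(4 \left(- \frac{7}{3}\right) + 66\right)}{3} + 80\right) - 95 = \left(- \frac{7 \left(- \frac{28}{3} + 66\right)}{3} + 80\right) - 95 = \left(\left(- \frac{7}{3}\right) \frac{170}{3} + 80\right) - 95 = \left(- \frac{1190}{9} + 80\right) - 95 = - \frac{470}{9} - 95 = - \frac{1325}{9} \approx -147.22$)
$\sqrt{B + 283} = \sqrt{- \frac{1325}{9} + 283} = \sqrt{\frac{1222}{9}} = \frac{\sqrt{1222}}{3}$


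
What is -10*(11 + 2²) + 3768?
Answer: 3618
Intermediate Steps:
-10*(11 + 2²) + 3768 = -10*(11 + 4) + 3768 = -10*15 + 3768 = -150 + 3768 = 3618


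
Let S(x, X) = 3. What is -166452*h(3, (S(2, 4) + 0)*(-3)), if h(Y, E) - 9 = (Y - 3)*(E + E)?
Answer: -1498068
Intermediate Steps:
h(Y, E) = 9 + 2*E*(-3 + Y) (h(Y, E) = 9 + (Y - 3)*(E + E) = 9 + (-3 + Y)*(2*E) = 9 + 2*E*(-3 + Y))
-166452*h(3, (S(2, 4) + 0)*(-3)) = -166452*(9 - 6*(3 + 0)*(-3) + 2*((3 + 0)*(-3))*3) = -166452*(9 - 18*(-3) + 2*(3*(-3))*3) = -166452*(9 - 6*(-9) + 2*(-9)*3) = -166452*(9 + 54 - 54) = -166452*9 = -1498068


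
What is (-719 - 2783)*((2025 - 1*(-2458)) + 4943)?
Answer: -33009852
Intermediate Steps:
(-719 - 2783)*((2025 - 1*(-2458)) + 4943) = -3502*((2025 + 2458) + 4943) = -3502*(4483 + 4943) = -3502*9426 = -33009852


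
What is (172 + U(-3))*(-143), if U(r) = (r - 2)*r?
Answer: -26741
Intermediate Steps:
U(r) = r*(-2 + r) (U(r) = (-2 + r)*r = r*(-2 + r))
(172 + U(-3))*(-143) = (172 - 3*(-2 - 3))*(-143) = (172 - 3*(-5))*(-143) = (172 + 15)*(-143) = 187*(-143) = -26741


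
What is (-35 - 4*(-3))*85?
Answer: -1955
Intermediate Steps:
(-35 - 4*(-3))*85 = (-35 + 12)*85 = -23*85 = -1955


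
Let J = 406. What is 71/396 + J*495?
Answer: 79584191/396 ≈ 2.0097e+5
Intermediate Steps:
71/396 + J*495 = 71/396 + 406*495 = 71*(1/396) + 200970 = 71/396 + 200970 = 79584191/396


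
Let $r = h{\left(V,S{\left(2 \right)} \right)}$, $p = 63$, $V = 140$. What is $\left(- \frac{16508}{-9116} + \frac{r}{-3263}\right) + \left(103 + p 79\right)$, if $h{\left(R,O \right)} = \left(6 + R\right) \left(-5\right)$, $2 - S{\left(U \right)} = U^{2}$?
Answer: $\frac{37791925231}{7436377} \approx 5082.0$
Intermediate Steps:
$S{\left(U \right)} = 2 - U^{2}$
$h{\left(R,O \right)} = -30 - 5 R$
$r = -730$ ($r = -30 - 700 = -730$)
$\left(- \frac{16508}{-9116} + \frac{r}{-3263}\right) + \left(103 + p 79\right) = \left(- \frac{16508}{-9116} - \frac{730}{-3263}\right) + \left(103 + 63 \cdot 79\right) = \left(\left(-16508\right) \left(- \frac{1}{9116}\right) - - \frac{730}{3263}\right) + \left(103 + 4977\right) = \left(\frac{4127}{2279} + \frac{730}{3263}\right) + 5080 = \frac{15130071}{7436377} + 5080 = \frac{37791925231}{7436377}$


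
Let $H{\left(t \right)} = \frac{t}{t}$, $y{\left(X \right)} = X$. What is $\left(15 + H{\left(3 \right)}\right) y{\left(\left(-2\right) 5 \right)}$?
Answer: $-160$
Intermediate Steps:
$H{\left(t \right)} = 1$
$\left(15 + H{\left(3 \right)}\right) y{\left(\left(-2\right) 5 \right)} = \left(15 + 1\right) \left(\left(-2\right) 5\right) = 16 \left(-10\right) = -160$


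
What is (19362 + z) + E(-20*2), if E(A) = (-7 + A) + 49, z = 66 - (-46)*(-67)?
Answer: 16348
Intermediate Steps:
z = -3016 (z = 66 - 46*67 = 66 - 3082 = -3016)
E(A) = 42 + A
(19362 + z) + E(-20*2) = (19362 - 3016) + (42 - 20*2) = 16346 + (42 - 40) = 16346 + 2 = 16348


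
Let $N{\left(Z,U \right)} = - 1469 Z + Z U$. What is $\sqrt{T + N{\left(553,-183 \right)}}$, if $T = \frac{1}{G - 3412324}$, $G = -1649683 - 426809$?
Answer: $\frac{3 i \sqrt{191130513582927283}}{1372204} \approx 955.8 i$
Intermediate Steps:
$G = -2076492$
$N{\left(Z,U \right)} = - 1469 Z + U Z$
$T = - \frac{1}{5488816}$ ($T = \frac{1}{-2076492 - 3412324} = \frac{1}{-5488816} = - \frac{1}{5488816} \approx -1.8219 \cdot 10^{-7}$)
$\sqrt{T + N{\left(553,-183 \right)}} = \sqrt{- \frac{1}{5488816} + 553 \left(-1469 - 183\right)} = \sqrt{- \frac{1}{5488816} + 553 \left(-1652\right)} = \sqrt{- \frac{1}{5488816} - 913556} = \sqrt{- \frac{5014340789697}{5488816}} = \frac{3 i \sqrt{191130513582927283}}{1372204}$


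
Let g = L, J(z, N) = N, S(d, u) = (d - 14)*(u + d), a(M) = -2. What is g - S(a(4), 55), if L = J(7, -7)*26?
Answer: 666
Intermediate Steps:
S(d, u) = (-14 + d)*(d + u)
L = -182 (L = -7*26 = -182)
g = -182
g - S(a(4), 55) = -182 - ((-2)² - 14*(-2) - 14*55 - 2*55) = -182 - (4 + 28 - 770 - 110) = -182 - 1*(-848) = -182 + 848 = 666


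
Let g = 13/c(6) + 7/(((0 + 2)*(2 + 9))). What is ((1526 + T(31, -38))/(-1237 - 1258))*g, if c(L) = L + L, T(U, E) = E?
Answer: -4588/5489 ≈ -0.83585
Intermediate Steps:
c(L) = 2*L
g = 185/132 (g = 13/((2*6)) + 7/(((0 + 2)*(2 + 9))) = 13/12 + 7/((2*11)) = 13*(1/12) + 7/22 = 13/12 + 7*(1/22) = 13/12 + 7/22 = 185/132 ≈ 1.4015)
((1526 + T(31, -38))/(-1237 - 1258))*g = ((1526 - 38)/(-1237 - 1258))*(185/132) = (1488/(-2495))*(185/132) = (1488*(-1/2495))*(185/132) = -1488/2495*185/132 = -4588/5489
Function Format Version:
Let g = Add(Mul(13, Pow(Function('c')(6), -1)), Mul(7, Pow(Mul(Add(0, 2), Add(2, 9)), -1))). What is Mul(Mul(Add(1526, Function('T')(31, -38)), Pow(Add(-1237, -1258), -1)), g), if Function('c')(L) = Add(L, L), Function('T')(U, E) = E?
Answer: Rational(-4588, 5489) ≈ -0.83585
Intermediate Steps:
Function('c')(L) = Mul(2, L)
g = Rational(185, 132) (g = Add(Mul(13, Pow(Mul(2, 6), -1)), Mul(7, Pow(Mul(Add(0, 2), Add(2, 9)), -1))) = Add(Mul(13, Pow(12, -1)), Mul(7, Pow(Mul(2, 11), -1))) = Add(Mul(13, Rational(1, 12)), Mul(7, Pow(22, -1))) = Add(Rational(13, 12), Mul(7, Rational(1, 22))) = Add(Rational(13, 12), Rational(7, 22)) = Rational(185, 132) ≈ 1.4015)
Mul(Mul(Add(1526, Function('T')(31, -38)), Pow(Add(-1237, -1258), -1)), g) = Mul(Mul(Add(1526, -38), Pow(Add(-1237, -1258), -1)), Rational(185, 132)) = Mul(Mul(1488, Pow(-2495, -1)), Rational(185, 132)) = Mul(Mul(1488, Rational(-1, 2495)), Rational(185, 132)) = Mul(Rational(-1488, 2495), Rational(185, 132)) = Rational(-4588, 5489)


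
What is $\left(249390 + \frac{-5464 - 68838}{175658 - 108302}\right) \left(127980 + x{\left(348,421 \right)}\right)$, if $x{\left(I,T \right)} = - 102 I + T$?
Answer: $\frac{780301594686445}{33678} \approx 2.3169 \cdot 10^{10}$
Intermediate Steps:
$x{\left(I,T \right)} = T - 102 I$
$\left(249390 + \frac{-5464 - 68838}{175658 - 108302}\right) \left(127980 + x{\left(348,421 \right)}\right) = \left(249390 + \frac{-5464 - 68838}{175658 - 108302}\right) \left(127980 + \left(421 - 35496\right)\right) = \left(249390 - \frac{74302}{67356}\right) \left(127980 + \left(421 - 35496\right)\right) = \left(249390 - \frac{37151}{33678}\right) \left(127980 - 35075\right) = \left(249390 - \frac{37151}{33678}\right) 92905 = \frac{8398919269}{33678} \cdot 92905 = \frac{780301594686445}{33678}$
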